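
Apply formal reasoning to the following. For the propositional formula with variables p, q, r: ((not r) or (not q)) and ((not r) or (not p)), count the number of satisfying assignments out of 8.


Evaluate all 8 assignments for p, q, r:
p=0, q=0, r=0: 1
p=0, q=0, r=1: 1
p=0, q=1, r=0: 1
p=0, q=1, r=1: 0
p=1, q=0, r=0: 1
p=1, q=0, r=1: 0
p=1, q=1, r=0: 1
p=1, q=1, r=1: 0
Satisfying count = 5

5


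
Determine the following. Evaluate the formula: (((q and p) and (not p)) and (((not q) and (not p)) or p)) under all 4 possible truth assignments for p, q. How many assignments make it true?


Check all 4 assignments:
p=0, q=0: 0
p=0, q=1: 0
p=1, q=0: 0
p=1, q=1: 0
Count of True = 0

0


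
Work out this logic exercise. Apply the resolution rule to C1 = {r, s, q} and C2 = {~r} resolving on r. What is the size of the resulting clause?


Remove r from C1 and ~r from C2.
C1 remainder: {s, q}
C2 remainder: {}
Union (resolvent): {q, s}
Resolvent has 2 literal(s).

2


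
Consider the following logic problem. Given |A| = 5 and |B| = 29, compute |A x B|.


The Cartesian product A x B contains all ordered pairs (a, b).
|A x B| = |A| * |B| = 5 * 29 = 145

145


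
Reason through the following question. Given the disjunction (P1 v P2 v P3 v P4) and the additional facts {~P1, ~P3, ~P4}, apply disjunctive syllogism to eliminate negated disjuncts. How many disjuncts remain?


Original disjuncts (4): P1, P2, P3, P4
Negated (eliminate): ~P1, ~P3, ~P4
Remaining disjuncts: P2
Count = 4 - 3 = 1

1


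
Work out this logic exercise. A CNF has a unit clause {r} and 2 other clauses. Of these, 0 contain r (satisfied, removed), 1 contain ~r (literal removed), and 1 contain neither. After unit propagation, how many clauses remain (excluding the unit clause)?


Satisfied (removed): 0
Shortened (remain): 1
Unchanged (remain): 1
Remaining = 1 + 1 = 2

2


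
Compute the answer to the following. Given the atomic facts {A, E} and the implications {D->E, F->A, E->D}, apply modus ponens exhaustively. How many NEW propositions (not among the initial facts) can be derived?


Initial facts: {A, E}
Apply modus ponens to closure:
  E and E->D  =>  D
Final known: {A, D, E}
New propositions: {D}
Count = 1

1


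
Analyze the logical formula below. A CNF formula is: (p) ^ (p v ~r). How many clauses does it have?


A CNF formula is a conjunction of clauses.
Clauses are separated by ^.
Counting the conjuncts: 2 clauses.

2


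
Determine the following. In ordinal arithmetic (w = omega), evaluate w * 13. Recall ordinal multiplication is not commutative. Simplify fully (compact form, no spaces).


Compute w * 13.
Ordinal * is associative and left-distributive over +, but NOT commutative; for finite n>1, n*w = w but w*n stays w*n.
w * 13 means 13 copies of w concatenated: w*13.
Result = w*13

w*13


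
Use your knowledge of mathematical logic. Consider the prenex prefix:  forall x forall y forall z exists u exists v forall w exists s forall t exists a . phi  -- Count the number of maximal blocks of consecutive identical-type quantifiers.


Quantifier-type sequence: A A A E E A E A E  (A=forall, E=exists)
Group into maximal same-type runs:
  Ax3 | Ex2 | Ax1 | Ex1 | Ax1 | Ex1
Number of blocks = 6

6


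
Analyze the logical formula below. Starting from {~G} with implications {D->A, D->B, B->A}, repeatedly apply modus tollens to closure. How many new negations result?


Initial negated facts: {~G}
Apply modus tollens to closure:
  (no implication fires)
Final negated: {~G}
New negations: {(none)}
Count = 0

0


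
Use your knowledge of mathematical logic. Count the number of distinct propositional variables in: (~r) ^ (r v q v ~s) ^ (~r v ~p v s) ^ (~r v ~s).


Identify each variable that appears in the formula.
Variables found: p, q, r, s
Count = 4

4


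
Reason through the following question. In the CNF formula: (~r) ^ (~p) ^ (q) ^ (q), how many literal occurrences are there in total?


Counting literals in each clause:
Clause 1: 1 literal(s)
Clause 2: 1 literal(s)
Clause 3: 1 literal(s)
Clause 4: 1 literal(s)
Total = 4

4


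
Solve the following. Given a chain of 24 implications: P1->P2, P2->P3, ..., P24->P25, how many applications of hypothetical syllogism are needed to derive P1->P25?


With 24 implications in a chain connecting 25 propositions:
P1->P2, P2->P3, ..., P24->P25
Steps needed = (number of implications) - 1 = 24 - 1 = 23

23


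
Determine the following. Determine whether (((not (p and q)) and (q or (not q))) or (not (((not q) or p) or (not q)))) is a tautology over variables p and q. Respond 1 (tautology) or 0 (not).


Check all 4 assignments:
p=0, q=0: 1
p=0, q=1: 1
p=1, q=0: 1
p=1, q=1: 0
Satisfying count = 3/4.
Tautology iff count = 4: no.

0


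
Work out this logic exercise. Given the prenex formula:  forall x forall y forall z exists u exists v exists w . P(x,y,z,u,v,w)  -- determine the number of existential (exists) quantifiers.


Quantifier prefix: forall x forall y forall z exists u exists v exists w
Mark each quantifier type:
  U U U E E E
Universal count = 3, Existential count = 3
Asked for existential (exists) quantifiers: 3

3


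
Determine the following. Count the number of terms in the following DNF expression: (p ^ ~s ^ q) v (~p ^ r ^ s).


A DNF formula is a disjunction of terms (conjunctions).
Terms are separated by v.
Counting the disjuncts: 2 terms.

2


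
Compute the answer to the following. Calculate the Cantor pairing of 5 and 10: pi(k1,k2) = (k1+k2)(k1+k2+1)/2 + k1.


k1 + k2 = 15
(k1+k2)(k1+k2+1)/2 = 15 * 16 / 2 = 120
pi = 120 + 5 = 125

125


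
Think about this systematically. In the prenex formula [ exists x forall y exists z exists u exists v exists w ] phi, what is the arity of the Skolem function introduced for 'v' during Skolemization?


Quantifier prefix: exists x forall y exists z exists u exists v exists w
'v' is existentially quantified at position 5.
Universal variables preceding it: y
Skolem function arity = 1

1


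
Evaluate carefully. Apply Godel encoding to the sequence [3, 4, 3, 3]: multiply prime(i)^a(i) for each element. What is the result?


Encode each element as an exponent of the corresponding prime:
  2^3 = 8
  3^4 = 81
  5^3 = 125
  7^3 = 343
Product = 8 * 81 * 125 * 343 = 27783000

27783000


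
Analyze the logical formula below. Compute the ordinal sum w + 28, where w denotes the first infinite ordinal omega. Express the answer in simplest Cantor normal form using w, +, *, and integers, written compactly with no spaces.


Compute w + 28.
Ordinal + is associative but NOT commutative; for finite n>0, n + w = w but w + n stays w+n.
w + 28 is already in normal form (a successor ordinal beyond w).
Result = w+28

w+28


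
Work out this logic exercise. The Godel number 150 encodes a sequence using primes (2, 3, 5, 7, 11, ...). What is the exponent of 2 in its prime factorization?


Factorize 150 by dividing by 2 repeatedly.
Division steps: 2 divides 150 exactly 1 time(s).
Exponent of 2 = 1

1


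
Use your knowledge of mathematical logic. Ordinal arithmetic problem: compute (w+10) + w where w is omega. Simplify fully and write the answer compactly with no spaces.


Compute (w+10) + w.
Ordinal + is associative but NOT commutative; for finite n>0, n + w = w but w + n stays w+n.
(w+10) + w = w + (10+w) = w + w = w*2 (the finite tail 10 is absorbed by the right w).
Result = w*2

w*2


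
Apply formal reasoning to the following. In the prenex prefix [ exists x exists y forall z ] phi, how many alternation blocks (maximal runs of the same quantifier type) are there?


Quantifier-type sequence: E E A  (A=forall, E=exists)
Group into maximal same-type runs:
  Ex2 | Ax1
Number of blocks = 2

2


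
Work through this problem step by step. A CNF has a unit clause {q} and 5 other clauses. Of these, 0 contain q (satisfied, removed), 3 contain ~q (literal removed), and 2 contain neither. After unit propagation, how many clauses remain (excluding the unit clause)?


Satisfied (removed): 0
Shortened (remain): 3
Unchanged (remain): 2
Remaining = 3 + 2 = 5

5


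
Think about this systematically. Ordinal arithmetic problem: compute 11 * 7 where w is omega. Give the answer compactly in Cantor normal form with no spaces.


Compute 11 * 7.
Ordinal * is associative and left-distributive over +, but NOT commutative; for finite n>1, n*w = w but w*n stays w*n.
Both finite; ordinal * agrees with natural *: 11 * 7 = 77.
Result = 77

77


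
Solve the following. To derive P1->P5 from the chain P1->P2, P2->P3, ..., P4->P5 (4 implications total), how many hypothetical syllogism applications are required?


With 4 implications in a chain connecting 5 propositions:
P1->P2, P2->P3, ..., P4->P5
Steps needed = (number of implications) - 1 = 4 - 1 = 3

3


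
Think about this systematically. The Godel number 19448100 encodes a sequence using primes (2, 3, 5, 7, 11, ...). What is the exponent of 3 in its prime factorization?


Factorize 19448100 by dividing by 3 repeatedly.
Division steps: 3 divides 19448100 exactly 4 time(s).
Exponent of 3 = 4

4


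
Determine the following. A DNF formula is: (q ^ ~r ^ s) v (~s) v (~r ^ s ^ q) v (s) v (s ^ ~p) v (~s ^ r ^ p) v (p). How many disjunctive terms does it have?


A DNF formula is a disjunction of terms (conjunctions).
Terms are separated by v.
Counting the disjuncts: 7 terms.

7


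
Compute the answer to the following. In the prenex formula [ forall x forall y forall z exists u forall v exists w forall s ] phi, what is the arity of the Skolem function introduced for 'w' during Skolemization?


Quantifier prefix: forall x forall y forall z exists u forall v exists w forall s
'w' is existentially quantified at position 6.
Universal variables preceding it: x, y, z, v
Skolem function arity = 4

4


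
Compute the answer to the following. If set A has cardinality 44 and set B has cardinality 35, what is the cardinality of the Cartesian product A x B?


The Cartesian product A x B contains all ordered pairs (a, b).
|A x B| = |A| * |B| = 44 * 35 = 1540

1540


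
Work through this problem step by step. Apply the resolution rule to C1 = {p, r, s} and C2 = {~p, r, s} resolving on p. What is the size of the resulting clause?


Remove p from C1 and ~p from C2.
C1 remainder: {r, s}
C2 remainder: {r, s}
Union (resolvent): {r, s}
Resolvent has 2 literal(s).

2


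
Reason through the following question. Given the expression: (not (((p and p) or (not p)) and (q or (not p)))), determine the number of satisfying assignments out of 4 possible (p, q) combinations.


Check all 4 assignments:
p=0, q=0: 0
p=0, q=1: 0
p=1, q=0: 1
p=1, q=1: 0
Count of True = 1

1


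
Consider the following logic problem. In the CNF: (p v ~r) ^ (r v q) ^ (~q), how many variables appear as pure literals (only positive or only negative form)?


Check each variable for pure literal status:
p: pure positive
q: mixed (not pure)
r: mixed (not pure)
Pure literal count = 1

1


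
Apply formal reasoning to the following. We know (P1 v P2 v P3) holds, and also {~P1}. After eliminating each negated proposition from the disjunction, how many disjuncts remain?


Original disjuncts (3): P1, P2, P3
Negated (eliminate): ~P1
Remaining disjuncts: P2, P3
Count = 3 - 1 = 2

2


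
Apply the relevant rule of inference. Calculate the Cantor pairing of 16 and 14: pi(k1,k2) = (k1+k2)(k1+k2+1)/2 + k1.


k1 + k2 = 30
(k1+k2)(k1+k2+1)/2 = 30 * 31 / 2 = 465
pi = 465 + 16 = 481

481


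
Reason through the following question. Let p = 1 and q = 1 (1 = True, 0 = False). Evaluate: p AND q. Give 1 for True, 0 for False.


p = 1, q = 1
Operation: p AND q
Evaluate: 1 AND 1 = 1

1


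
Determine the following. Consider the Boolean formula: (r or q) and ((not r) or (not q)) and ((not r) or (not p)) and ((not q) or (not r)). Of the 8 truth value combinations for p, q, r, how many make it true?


Evaluate all 8 assignments for p, q, r:
p=0, q=0, r=0: 0
p=0, q=0, r=1: 1
p=0, q=1, r=0: 1
p=0, q=1, r=1: 0
p=1, q=0, r=0: 0
p=1, q=0, r=1: 0
p=1, q=1, r=0: 1
p=1, q=1, r=1: 0
Satisfying count = 3

3


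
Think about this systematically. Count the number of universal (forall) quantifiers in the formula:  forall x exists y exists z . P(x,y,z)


Quantifier prefix: forall x exists y exists z
Mark each quantifier type:
  U E E
Universal count = 1, Existential count = 2
Asked for universal (forall) quantifiers: 1

1


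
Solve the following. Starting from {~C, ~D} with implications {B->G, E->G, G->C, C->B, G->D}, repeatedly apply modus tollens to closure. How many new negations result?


Initial negated facts: {~C, ~D}
Apply modus tollens to closure:
  ~C and G->C  =>  ~G
  ~G and B->G  =>  ~B
  ~G and E->G  =>  ~E
Final negated: {~B, ~C, ~D, ~E, ~G}
New negations: {~B, ~E, ~G}
Count = 3

3


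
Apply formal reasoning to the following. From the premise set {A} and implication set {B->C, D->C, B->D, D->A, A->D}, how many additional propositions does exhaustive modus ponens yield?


Initial facts: {A}
Apply modus ponens to closure:
  A and A->D  =>  D
  D and D->C  =>  C
Final known: {A, C, D}
New propositions: {C, D}
Count = 2

2


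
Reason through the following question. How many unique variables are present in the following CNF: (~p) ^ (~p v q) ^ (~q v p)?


Identify each variable that appears in the formula.
Variables found: p, q
Count = 2

2


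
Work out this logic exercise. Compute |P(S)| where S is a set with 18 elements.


The power set of a set with n elements has 2^n elements.
|P(S)| = 2^18 = 262144

262144


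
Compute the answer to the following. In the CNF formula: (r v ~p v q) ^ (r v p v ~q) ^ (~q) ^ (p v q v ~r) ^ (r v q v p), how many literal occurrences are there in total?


Counting literals in each clause:
Clause 1: 3 literal(s)
Clause 2: 3 literal(s)
Clause 3: 1 literal(s)
Clause 4: 3 literal(s)
Clause 5: 3 literal(s)
Total = 13

13


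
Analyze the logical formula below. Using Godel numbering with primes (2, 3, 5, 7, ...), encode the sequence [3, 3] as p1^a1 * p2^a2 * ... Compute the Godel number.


Encode each element as an exponent of the corresponding prime:
  2^3 = 8
  3^3 = 27
Product = 8 * 27 = 216

216


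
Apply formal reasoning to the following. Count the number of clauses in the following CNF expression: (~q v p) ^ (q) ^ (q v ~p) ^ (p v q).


A CNF formula is a conjunction of clauses.
Clauses are separated by ^.
Counting the conjuncts: 4 clauses.

4


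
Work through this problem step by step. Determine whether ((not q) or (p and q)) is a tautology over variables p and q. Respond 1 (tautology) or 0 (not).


Check all 4 assignments:
p=0, q=0: 1
p=0, q=1: 0
p=1, q=0: 1
p=1, q=1: 1
Satisfying count = 3/4.
Tautology iff count = 4: no.

0


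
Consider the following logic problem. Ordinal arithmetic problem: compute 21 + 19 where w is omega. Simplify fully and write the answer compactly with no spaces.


Compute 21 + 19.
Ordinal + is associative but NOT commutative; for finite n>0, n + w = w but w + n stays w+n.
Both operands finite; ordinal + agrees with natural +: 21 + 19 = 40.
Result = 40

40


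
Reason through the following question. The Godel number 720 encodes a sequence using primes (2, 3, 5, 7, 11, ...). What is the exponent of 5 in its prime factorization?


Factorize 720 by dividing by 5 repeatedly.
Division steps: 5 divides 720 exactly 1 time(s).
Exponent of 5 = 1

1


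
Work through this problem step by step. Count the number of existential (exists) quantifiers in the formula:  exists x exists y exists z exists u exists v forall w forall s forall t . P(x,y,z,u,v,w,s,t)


Quantifier prefix: exists x exists y exists z exists u exists v forall w forall s forall t
Mark each quantifier type:
  E E E E E U U U
Universal count = 3, Existential count = 5
Asked for existential (exists) quantifiers: 5

5


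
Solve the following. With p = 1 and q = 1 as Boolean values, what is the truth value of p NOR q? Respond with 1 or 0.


p = 1, q = 1
Operation: p NOR q
Evaluate: 1 NOR 1 = 0

0


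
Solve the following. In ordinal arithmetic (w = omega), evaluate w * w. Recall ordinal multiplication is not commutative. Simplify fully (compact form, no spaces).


Compute w * w.
Ordinal * is associative and left-distributive over +, but NOT commutative; for finite n>1, n*w = w but w*n stays w*n.
w * w = w^2 by definition.
Result = w^2

w^2


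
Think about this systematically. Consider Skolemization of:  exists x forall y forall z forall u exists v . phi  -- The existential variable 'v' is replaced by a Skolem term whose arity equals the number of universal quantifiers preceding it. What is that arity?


Quantifier prefix: exists x forall y forall z forall u exists v
'v' is existentially quantified at position 5.
Universal variables preceding it: y, z, u
Skolem function arity = 3

3


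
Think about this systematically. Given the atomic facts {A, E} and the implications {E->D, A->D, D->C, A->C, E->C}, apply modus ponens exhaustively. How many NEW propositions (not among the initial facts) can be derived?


Initial facts: {A, E}
Apply modus ponens to closure:
  E and E->D  =>  D
  D and D->C  =>  C
Final known: {A, C, D, E}
New propositions: {C, D}
Count = 2

2


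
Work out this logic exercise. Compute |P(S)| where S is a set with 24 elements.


The power set of a set with n elements has 2^n elements.
|P(S)| = 2^24 = 16777216

16777216


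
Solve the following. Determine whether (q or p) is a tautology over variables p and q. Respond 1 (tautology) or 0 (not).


Check all 4 assignments:
p=0, q=0: 0
p=0, q=1: 1
p=1, q=0: 1
p=1, q=1: 1
Satisfying count = 3/4.
Tautology iff count = 4: no.

0


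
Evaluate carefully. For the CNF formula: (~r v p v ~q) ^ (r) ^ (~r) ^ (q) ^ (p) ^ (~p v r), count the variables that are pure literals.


Check each variable for pure literal status:
p: mixed (not pure)
q: mixed (not pure)
r: mixed (not pure)
Pure literal count = 0

0


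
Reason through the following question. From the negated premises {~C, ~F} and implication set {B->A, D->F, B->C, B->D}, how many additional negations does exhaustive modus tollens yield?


Initial negated facts: {~C, ~F}
Apply modus tollens to closure:
  ~F and D->F  =>  ~D
  ~C and B->C  =>  ~B
Final negated: {~B, ~C, ~D, ~F}
New negations: {~B, ~D}
Count = 2

2


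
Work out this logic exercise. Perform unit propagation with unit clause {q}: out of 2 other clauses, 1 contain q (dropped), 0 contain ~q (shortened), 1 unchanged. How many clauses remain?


Satisfied (removed): 1
Shortened (remain): 0
Unchanged (remain): 1
Remaining = 0 + 1 = 1

1


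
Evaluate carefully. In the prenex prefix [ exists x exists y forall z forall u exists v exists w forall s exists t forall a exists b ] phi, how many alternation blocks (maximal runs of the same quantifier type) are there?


Quantifier-type sequence: E E A A E E A E A E  (A=forall, E=exists)
Group into maximal same-type runs:
  Ex2 | Ax2 | Ex2 | Ax1 | Ex1 | Ax1 | Ex1
Number of blocks = 7

7


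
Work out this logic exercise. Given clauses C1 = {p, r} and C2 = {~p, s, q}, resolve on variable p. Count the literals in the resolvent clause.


Remove p from C1 and ~p from C2.
C1 remainder: {r}
C2 remainder: {s, q}
Union (resolvent): {q, r, s}
Resolvent has 3 literal(s).

3


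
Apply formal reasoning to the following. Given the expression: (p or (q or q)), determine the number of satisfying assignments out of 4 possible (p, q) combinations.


Check all 4 assignments:
p=0, q=0: 0
p=0, q=1: 1
p=1, q=0: 1
p=1, q=1: 1
Count of True = 3

3


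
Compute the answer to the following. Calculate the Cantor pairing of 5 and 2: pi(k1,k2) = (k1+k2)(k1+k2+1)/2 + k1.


k1 + k2 = 7
(k1+k2)(k1+k2+1)/2 = 7 * 8 / 2 = 28
pi = 28 + 5 = 33

33


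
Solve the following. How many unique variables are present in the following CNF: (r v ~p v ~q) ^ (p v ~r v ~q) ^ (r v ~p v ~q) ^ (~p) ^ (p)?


Identify each variable that appears in the formula.
Variables found: p, q, r
Count = 3

3


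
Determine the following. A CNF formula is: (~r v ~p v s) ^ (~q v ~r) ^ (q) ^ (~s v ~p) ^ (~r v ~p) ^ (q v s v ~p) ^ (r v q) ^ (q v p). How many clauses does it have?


A CNF formula is a conjunction of clauses.
Clauses are separated by ^.
Counting the conjuncts: 8 clauses.

8


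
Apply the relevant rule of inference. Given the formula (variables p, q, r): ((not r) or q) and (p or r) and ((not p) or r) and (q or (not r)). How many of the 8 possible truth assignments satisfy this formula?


Evaluate all 8 assignments for p, q, r:
p=0, q=0, r=0: 0
p=0, q=0, r=1: 0
p=0, q=1, r=0: 0
p=0, q=1, r=1: 1
p=1, q=0, r=0: 0
p=1, q=0, r=1: 0
p=1, q=1, r=0: 0
p=1, q=1, r=1: 1
Satisfying count = 2

2


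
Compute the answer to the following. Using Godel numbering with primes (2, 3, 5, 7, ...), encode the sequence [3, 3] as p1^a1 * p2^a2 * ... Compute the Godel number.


Encode each element as an exponent of the corresponding prime:
  2^3 = 8
  3^3 = 27
Product = 8 * 27 = 216

216


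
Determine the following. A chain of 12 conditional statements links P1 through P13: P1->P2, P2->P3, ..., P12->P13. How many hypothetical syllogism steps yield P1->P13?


With 12 implications in a chain connecting 13 propositions:
P1->P2, P2->P3, ..., P12->P13
Steps needed = (number of implications) - 1 = 12 - 1 = 11

11


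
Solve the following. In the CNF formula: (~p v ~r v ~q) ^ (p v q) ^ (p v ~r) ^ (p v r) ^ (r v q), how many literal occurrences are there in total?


Counting literals in each clause:
Clause 1: 3 literal(s)
Clause 2: 2 literal(s)
Clause 3: 2 literal(s)
Clause 4: 2 literal(s)
Clause 5: 2 literal(s)
Total = 11

11


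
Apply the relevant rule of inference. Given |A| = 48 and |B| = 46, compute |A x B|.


The Cartesian product A x B contains all ordered pairs (a, b).
|A x B| = |A| * |B| = 48 * 46 = 2208

2208


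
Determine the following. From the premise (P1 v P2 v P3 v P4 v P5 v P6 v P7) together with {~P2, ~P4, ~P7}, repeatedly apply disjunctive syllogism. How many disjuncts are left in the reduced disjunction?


Original disjuncts (7): P1, P2, P3, P4, P5, P6, P7
Negated (eliminate): ~P2, ~P4, ~P7
Remaining disjuncts: P1, P3, P5, P6
Count = 7 - 3 = 4

4


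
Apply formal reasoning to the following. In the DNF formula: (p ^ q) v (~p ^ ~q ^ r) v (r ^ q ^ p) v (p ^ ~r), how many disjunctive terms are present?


A DNF formula is a disjunction of terms (conjunctions).
Terms are separated by v.
Counting the disjuncts: 4 terms.

4


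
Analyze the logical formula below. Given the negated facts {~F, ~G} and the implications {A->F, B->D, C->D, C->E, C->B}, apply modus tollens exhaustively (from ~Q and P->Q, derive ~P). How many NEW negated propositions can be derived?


Initial negated facts: {~F, ~G}
Apply modus tollens to closure:
  ~F and A->F  =>  ~A
Final negated: {~A, ~F, ~G}
New negations: {~A}
Count = 1

1


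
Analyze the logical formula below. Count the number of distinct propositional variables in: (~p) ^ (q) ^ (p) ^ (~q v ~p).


Identify each variable that appears in the formula.
Variables found: p, q
Count = 2

2


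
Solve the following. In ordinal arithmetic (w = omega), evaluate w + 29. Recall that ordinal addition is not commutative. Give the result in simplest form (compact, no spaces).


Compute w + 29.
Ordinal + is associative but NOT commutative; for finite n>0, n + w = w but w + n stays w+n.
w + 29 is already in normal form (a successor ordinal beyond w).
Result = w+29

w+29


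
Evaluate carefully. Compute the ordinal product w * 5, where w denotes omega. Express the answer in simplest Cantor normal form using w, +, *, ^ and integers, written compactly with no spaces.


Compute w * 5.
Ordinal * is associative and left-distributive over +, but NOT commutative; for finite n>1, n*w = w but w*n stays w*n.
w * 5 means 5 copies of w concatenated: w*5.
Result = w*5

w*5


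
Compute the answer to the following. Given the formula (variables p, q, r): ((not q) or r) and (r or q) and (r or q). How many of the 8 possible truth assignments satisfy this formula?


Evaluate all 8 assignments for p, q, r:
p=0, q=0, r=0: 0
p=0, q=0, r=1: 1
p=0, q=1, r=0: 0
p=0, q=1, r=1: 1
p=1, q=0, r=0: 0
p=1, q=0, r=1: 1
p=1, q=1, r=0: 0
p=1, q=1, r=1: 1
Satisfying count = 4

4


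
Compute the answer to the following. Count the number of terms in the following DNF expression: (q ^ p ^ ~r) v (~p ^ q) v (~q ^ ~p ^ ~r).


A DNF formula is a disjunction of terms (conjunctions).
Terms are separated by v.
Counting the disjuncts: 3 terms.

3


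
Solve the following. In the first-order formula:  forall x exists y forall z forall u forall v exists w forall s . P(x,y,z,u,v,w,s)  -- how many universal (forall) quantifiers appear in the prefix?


Quantifier prefix: forall x exists y forall z forall u forall v exists w forall s
Mark each quantifier type:
  U E U U U E U
Universal count = 5, Existential count = 2
Asked for universal (forall) quantifiers: 5

5


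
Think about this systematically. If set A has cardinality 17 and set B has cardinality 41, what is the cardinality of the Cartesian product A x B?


The Cartesian product A x B contains all ordered pairs (a, b).
|A x B| = |A| * |B| = 17 * 41 = 697

697


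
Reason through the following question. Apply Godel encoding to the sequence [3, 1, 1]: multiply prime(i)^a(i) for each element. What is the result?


Encode each element as an exponent of the corresponding prime:
  2^3 = 8
  3^1 = 3
  5^1 = 5
Product = 8 * 3 * 5 = 120

120


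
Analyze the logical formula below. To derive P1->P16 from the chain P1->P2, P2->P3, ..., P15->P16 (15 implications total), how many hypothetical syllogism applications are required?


With 15 implications in a chain connecting 16 propositions:
P1->P2, P2->P3, ..., P15->P16
Steps needed = (number of implications) - 1 = 15 - 1 = 14

14


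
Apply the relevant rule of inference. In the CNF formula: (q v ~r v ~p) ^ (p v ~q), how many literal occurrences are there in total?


Counting literals in each clause:
Clause 1: 3 literal(s)
Clause 2: 2 literal(s)
Total = 5

5


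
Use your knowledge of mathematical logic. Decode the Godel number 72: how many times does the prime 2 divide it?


Factorize 72 by dividing by 2 repeatedly.
Division steps: 2 divides 72 exactly 3 time(s).
Exponent of 2 = 3

3


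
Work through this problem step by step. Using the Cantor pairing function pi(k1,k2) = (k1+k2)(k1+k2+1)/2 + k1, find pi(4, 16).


k1 + k2 = 20
(k1+k2)(k1+k2+1)/2 = 20 * 21 / 2 = 210
pi = 210 + 4 = 214

214


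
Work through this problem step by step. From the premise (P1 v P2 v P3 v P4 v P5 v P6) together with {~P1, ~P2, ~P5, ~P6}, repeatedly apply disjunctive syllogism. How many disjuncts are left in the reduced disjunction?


Original disjuncts (6): P1, P2, P3, P4, P5, P6
Negated (eliminate): ~P1, ~P2, ~P5, ~P6
Remaining disjuncts: P3, P4
Count = 6 - 4 = 2

2


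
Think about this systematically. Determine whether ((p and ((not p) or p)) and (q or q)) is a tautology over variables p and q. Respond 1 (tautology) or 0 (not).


Check all 4 assignments:
p=0, q=0: 0
p=0, q=1: 0
p=1, q=0: 0
p=1, q=1: 1
Satisfying count = 1/4.
Tautology iff count = 4: no.

0


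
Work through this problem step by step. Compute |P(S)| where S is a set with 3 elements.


The power set of a set with n elements has 2^n elements.
|P(S)| = 2^3 = 8

8


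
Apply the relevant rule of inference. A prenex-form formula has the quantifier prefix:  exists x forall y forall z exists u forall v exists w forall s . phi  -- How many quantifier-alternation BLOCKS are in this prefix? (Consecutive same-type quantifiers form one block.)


Quantifier-type sequence: E A A E A E A  (A=forall, E=exists)
Group into maximal same-type runs:
  Ex1 | Ax2 | Ex1 | Ax1 | Ex1 | Ax1
Number of blocks = 6

6


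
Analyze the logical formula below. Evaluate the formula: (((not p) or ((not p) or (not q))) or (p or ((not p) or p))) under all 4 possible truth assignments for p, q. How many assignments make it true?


Check all 4 assignments:
p=0, q=0: 1
p=0, q=1: 1
p=1, q=0: 1
p=1, q=1: 1
Count of True = 4

4


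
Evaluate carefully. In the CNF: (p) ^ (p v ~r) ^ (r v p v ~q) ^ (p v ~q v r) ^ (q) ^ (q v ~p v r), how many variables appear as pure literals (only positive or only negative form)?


Check each variable for pure literal status:
p: mixed (not pure)
q: mixed (not pure)
r: mixed (not pure)
Pure literal count = 0

0


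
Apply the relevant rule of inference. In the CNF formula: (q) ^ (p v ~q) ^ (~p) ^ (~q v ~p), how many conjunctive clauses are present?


A CNF formula is a conjunction of clauses.
Clauses are separated by ^.
Counting the conjuncts: 4 clauses.

4


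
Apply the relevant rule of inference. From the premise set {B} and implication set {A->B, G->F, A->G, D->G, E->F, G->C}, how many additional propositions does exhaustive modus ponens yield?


Initial facts: {B}
Apply modus ponens to closure:
  (no implication fires)
Final known: {B}
New propositions: {(none)}
Count = 0

0


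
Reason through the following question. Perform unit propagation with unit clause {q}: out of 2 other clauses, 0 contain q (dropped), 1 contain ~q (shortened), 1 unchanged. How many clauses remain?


Satisfied (removed): 0
Shortened (remain): 1
Unchanged (remain): 1
Remaining = 1 + 1 = 2

2


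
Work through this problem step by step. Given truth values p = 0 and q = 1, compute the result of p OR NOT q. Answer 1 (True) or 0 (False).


p = 0, q = 1
Operation: p OR NOT q
Evaluate: 0 OR NOT 1 = 0

0


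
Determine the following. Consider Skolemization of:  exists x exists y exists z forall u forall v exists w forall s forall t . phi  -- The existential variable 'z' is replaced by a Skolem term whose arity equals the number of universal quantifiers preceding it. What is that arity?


Quantifier prefix: exists x exists y exists z forall u forall v exists w forall s forall t
'z' is existentially quantified at position 3.
No universal quantifiers precede it.
Skolem function arity = 0 (a Skolem constant)

0


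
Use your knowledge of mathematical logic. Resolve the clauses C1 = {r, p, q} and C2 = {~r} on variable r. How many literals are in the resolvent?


Remove r from C1 and ~r from C2.
C1 remainder: {p, q}
C2 remainder: {}
Union (resolvent): {p, q}
Resolvent has 2 literal(s).

2


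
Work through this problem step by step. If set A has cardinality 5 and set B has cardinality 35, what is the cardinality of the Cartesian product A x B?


The Cartesian product A x B contains all ordered pairs (a, b).
|A x B| = |A| * |B| = 5 * 35 = 175

175


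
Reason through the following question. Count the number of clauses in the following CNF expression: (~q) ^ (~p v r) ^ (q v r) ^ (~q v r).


A CNF formula is a conjunction of clauses.
Clauses are separated by ^.
Counting the conjuncts: 4 clauses.

4


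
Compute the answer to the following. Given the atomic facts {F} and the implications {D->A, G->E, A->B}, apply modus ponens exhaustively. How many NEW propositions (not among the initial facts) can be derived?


Initial facts: {F}
Apply modus ponens to closure:
  (no implication fires)
Final known: {F}
New propositions: {(none)}
Count = 0

0


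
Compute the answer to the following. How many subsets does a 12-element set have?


The power set of a set with n elements has 2^n elements.
|P(S)| = 2^12 = 4096

4096


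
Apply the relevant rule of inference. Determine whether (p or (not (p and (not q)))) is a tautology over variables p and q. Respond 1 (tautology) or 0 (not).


Check all 4 assignments:
p=0, q=0: 1
p=0, q=1: 1
p=1, q=0: 1
p=1, q=1: 1
Satisfying count = 4/4.
Tautology iff count = 4: yes.

1


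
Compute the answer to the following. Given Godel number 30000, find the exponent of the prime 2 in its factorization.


Factorize 30000 by dividing by 2 repeatedly.
Division steps: 2 divides 30000 exactly 4 time(s).
Exponent of 2 = 4

4


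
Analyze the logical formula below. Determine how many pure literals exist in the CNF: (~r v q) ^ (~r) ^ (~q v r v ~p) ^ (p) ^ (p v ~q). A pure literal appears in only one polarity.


Check each variable for pure literal status:
p: mixed (not pure)
q: mixed (not pure)
r: mixed (not pure)
Pure literal count = 0

0


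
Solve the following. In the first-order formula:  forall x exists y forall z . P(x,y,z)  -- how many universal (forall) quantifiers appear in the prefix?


Quantifier prefix: forall x exists y forall z
Mark each quantifier type:
  U E U
Universal count = 2, Existential count = 1
Asked for universal (forall) quantifiers: 2

2


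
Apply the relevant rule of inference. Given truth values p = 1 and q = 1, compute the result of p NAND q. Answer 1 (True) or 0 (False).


p = 1, q = 1
Operation: p NAND q
Evaluate: 1 NAND 1 = 0

0


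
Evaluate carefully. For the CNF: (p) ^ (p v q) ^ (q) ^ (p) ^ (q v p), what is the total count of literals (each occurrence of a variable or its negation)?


Counting literals in each clause:
Clause 1: 1 literal(s)
Clause 2: 2 literal(s)
Clause 3: 1 literal(s)
Clause 4: 1 literal(s)
Clause 5: 2 literal(s)
Total = 7

7


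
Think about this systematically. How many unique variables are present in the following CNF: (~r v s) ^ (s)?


Identify each variable that appears in the formula.
Variables found: r, s
Count = 2

2


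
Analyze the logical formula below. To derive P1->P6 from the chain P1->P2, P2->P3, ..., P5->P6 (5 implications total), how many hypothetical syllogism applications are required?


With 5 implications in a chain connecting 6 propositions:
P1->P2, P2->P3, ..., P5->P6
Steps needed = (number of implications) - 1 = 5 - 1 = 4

4


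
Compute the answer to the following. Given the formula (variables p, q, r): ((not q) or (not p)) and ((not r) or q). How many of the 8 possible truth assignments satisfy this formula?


Evaluate all 8 assignments for p, q, r:
p=0, q=0, r=0: 1
p=0, q=0, r=1: 0
p=0, q=1, r=0: 1
p=0, q=1, r=1: 1
p=1, q=0, r=0: 1
p=1, q=0, r=1: 0
p=1, q=1, r=0: 0
p=1, q=1, r=1: 0
Satisfying count = 4

4


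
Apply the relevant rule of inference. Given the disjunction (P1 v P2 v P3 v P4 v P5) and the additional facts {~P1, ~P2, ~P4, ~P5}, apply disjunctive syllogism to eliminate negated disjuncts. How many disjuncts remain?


Original disjuncts (5): P1, P2, P3, P4, P5
Negated (eliminate): ~P1, ~P2, ~P4, ~P5
Remaining disjuncts: P3
Count = 5 - 4 = 1

1


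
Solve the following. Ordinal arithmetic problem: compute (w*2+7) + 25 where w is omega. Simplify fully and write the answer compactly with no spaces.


Compute (w*2+7) + 25.
Ordinal + is associative but NOT commutative; for finite n>0, n + w = w but w + n stays w+n.
By associativity: (w*2+7) + 25 = w*2 + (7+25) = w*2+32.
Result = w*2+32

w*2+32


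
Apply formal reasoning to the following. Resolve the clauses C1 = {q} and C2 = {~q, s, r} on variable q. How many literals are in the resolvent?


Remove q from C1 and ~q from C2.
C1 remainder: {}
C2 remainder: {s, r}
Union (resolvent): {r, s}
Resolvent has 2 literal(s).

2


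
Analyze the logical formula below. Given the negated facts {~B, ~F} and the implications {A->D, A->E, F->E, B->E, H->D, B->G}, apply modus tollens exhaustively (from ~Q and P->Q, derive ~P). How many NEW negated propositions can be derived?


Initial negated facts: {~B, ~F}
Apply modus tollens to closure:
  (no implication fires)
Final negated: {~B, ~F}
New negations: {(none)}
Count = 0

0


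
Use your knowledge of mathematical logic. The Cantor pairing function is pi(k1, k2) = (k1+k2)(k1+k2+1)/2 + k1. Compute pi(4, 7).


k1 + k2 = 11
(k1+k2)(k1+k2+1)/2 = 11 * 12 / 2 = 66
pi = 66 + 4 = 70

70


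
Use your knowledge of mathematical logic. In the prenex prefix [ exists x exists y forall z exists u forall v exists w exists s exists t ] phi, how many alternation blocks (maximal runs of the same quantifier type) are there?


Quantifier-type sequence: E E A E A E E E  (A=forall, E=exists)
Group into maximal same-type runs:
  Ex2 | Ax1 | Ex1 | Ax1 | Ex3
Number of blocks = 5

5


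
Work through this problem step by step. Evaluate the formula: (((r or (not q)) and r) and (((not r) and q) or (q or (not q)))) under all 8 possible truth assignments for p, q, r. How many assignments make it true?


Check all 8 assignments:
p=0, q=0, r=0: 0
p=0, q=0, r=1: 1
p=0, q=1, r=0: 0
p=0, q=1, r=1: 1
p=1, q=0, r=0: 0
p=1, q=0, r=1: 1
p=1, q=1, r=0: 0
p=1, q=1, r=1: 1
Count of True = 4

4


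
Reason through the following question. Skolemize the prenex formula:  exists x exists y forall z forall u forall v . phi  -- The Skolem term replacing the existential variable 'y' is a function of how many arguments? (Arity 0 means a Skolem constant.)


Quantifier prefix: exists x exists y forall z forall u forall v
'y' is existentially quantified at position 2.
No universal quantifiers precede it.
Skolem function arity = 0 (a Skolem constant)

0


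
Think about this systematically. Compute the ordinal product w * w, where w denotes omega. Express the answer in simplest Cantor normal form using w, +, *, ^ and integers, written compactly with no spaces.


Compute w * w.
Ordinal * is associative and left-distributive over +, but NOT commutative; for finite n>1, n*w = w but w*n stays w*n.
w * w = w^2 by definition.
Result = w^2

w^2


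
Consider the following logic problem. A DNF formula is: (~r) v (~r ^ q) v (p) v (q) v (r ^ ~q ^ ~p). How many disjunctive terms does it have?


A DNF formula is a disjunction of terms (conjunctions).
Terms are separated by v.
Counting the disjuncts: 5 terms.

5


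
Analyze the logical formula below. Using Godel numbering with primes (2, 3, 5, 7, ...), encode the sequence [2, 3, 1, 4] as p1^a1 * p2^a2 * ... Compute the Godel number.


Encode each element as an exponent of the corresponding prime:
  2^2 = 4
  3^3 = 27
  5^1 = 5
  7^4 = 2401
Product = 4 * 27 * 5 * 2401 = 1296540

1296540


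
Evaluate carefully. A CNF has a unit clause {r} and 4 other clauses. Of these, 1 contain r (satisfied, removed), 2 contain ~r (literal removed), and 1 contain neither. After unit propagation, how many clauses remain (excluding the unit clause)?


Satisfied (removed): 1
Shortened (remain): 2
Unchanged (remain): 1
Remaining = 2 + 1 = 3

3


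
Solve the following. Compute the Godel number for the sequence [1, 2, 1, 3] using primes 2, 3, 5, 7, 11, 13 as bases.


Encode each element as an exponent of the corresponding prime:
  2^1 = 2
  3^2 = 9
  5^1 = 5
  7^3 = 343
Product = 2 * 9 * 5 * 343 = 30870

30870


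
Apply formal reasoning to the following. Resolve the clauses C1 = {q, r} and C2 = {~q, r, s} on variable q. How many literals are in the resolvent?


Remove q from C1 and ~q from C2.
C1 remainder: {r}
C2 remainder: {r, s}
Union (resolvent): {r, s}
Resolvent has 2 literal(s).

2


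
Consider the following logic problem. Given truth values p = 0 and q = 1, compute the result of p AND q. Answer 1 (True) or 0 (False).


p = 0, q = 1
Operation: p AND q
Evaluate: 0 AND 1 = 0

0


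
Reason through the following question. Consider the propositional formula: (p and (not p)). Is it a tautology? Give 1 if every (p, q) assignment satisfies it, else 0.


Check all 4 assignments:
p=0, q=0: 0
p=0, q=1: 0
p=1, q=0: 0
p=1, q=1: 0
Satisfying count = 0/4.
Tautology iff count = 4: no.

0


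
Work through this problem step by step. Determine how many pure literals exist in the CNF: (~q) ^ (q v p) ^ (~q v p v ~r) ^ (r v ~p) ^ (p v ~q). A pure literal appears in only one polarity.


Check each variable for pure literal status:
p: mixed (not pure)
q: mixed (not pure)
r: mixed (not pure)
Pure literal count = 0

0


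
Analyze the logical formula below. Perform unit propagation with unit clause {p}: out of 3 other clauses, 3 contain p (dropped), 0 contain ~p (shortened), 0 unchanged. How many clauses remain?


Satisfied (removed): 3
Shortened (remain): 0
Unchanged (remain): 0
Remaining = 0 + 0 = 0

0
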